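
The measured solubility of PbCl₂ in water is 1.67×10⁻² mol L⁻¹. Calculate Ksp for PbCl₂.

PbCl₂(s) ⇌ Pb²⁺(aq) + 2 Cl⁻(aq)
For each mole of PbCl₂ that dissolves per liter, [Pb²⁺] = s and [Cl⁻] = 2s; let s denote this solubility.
Ksp = [Pb²⁺][Cl⁻]^2 = s · (2s)^2 = 4s^3
Ksp = 4 × (1.67×10⁻²)^3 = 1.86×10⁻⁵

Ksp = 1.86×10⁻⁵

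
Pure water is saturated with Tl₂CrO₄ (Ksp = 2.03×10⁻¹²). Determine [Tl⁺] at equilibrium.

1.60×10⁻⁴ M

Tl₂CrO₄(s) ⇌ 2 Tl⁺(aq) + CrO₄²⁻(aq)
For each mole of Tl₂CrO₄ that dissolves per liter, [Tl⁺] = 2s and [CrO₄²⁻] = s; let s denote this solubility.
Ksp = [Tl⁺]^2[CrO₄²⁻] = (2s)^2 · s = 4s^3 = 2.03×10⁻¹²
s = 7.98×10⁻⁵ mol/L
[Tl⁺] = 2s = 1.60×10⁻⁴ mol/L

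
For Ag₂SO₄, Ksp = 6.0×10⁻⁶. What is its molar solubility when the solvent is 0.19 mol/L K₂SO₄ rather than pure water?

Ag₂SO₄(s) ⇌ 2 Ag⁺(aq) + SO₄²⁻(aq)
SO₄²⁻ is already present at 0.19 mol/L. If s mol/L of Ag₂SO₄ dissolves, [Ag⁺] = 2s while [SO₄²⁻] ≈ 0.19 mol/L.
Ksp = [Ag⁺]^2[SO₄²⁻] = (2s)^2(0.19)
(2s)^2 = 6.0×10⁻⁶ / (0.19) = 3.2×10⁻⁵
s = 2.8×10⁻³ mol/L

2.8×10⁻³ M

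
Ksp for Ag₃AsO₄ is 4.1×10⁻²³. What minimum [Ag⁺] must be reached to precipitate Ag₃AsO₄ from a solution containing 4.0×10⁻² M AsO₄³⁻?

1.0×10⁻⁷ M

Each salt precipitates once Q = Ksp for that salt.
Ag₃AsO₄(s) ⇌ 3 Ag⁺(aq) + AsO₄³⁻(aq)
Ksp = [Ag⁺]^3[AsO₄³⁻] = [Ag⁺]^3(4.0×10⁻²)
[Ag⁺]^3 = 4.1×10⁻²³ / (4.0×10⁻²) = 1.0×10⁻²¹
[Ag⁺] = 1.0×10⁻⁷ M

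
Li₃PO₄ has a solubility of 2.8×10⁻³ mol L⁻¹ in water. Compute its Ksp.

Li₃PO₄(s) ⇌ 3 Li⁺(aq) + PO₄³⁻(aq)
If s mol/L of Li₃PO₄ dissolves, [Li⁺] = 3s and [PO₄³⁻] = s.
Ksp = [Li⁺]^3[PO₄³⁻] = (3s)^3 · s = 27s^4
Ksp = 27 × (2.8×10⁻³)^4 = 1.7×10⁻⁹

Ksp = 1.7×10⁻⁹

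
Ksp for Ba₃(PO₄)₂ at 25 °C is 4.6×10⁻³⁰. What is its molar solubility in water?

Ba₃(PO₄)₂(s) ⇌ 3 Ba²⁺(aq) + 2 PO₄³⁻(aq)
For each mole of Ba₃(PO₄)₂ that dissolves per liter, [Ba²⁺] = 3s and [PO₄³⁻] = 2s; let s denote this solubility.
Ksp = [Ba²⁺]^3[PO₄³⁻]^2 = (3s)^3 · (2s)^2 = 108s^5
108s^5 = 4.6×10⁻³⁰  ⇒  s^5 = 4.3×10⁻³²
s = (4.3×10⁻³²)^(1/5) = 5.3×10⁻⁷ mol L⁻¹

5.3×10⁻⁷ M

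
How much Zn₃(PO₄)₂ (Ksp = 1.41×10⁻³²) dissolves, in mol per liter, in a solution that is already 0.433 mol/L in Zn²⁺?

2.08×10⁻¹⁶ M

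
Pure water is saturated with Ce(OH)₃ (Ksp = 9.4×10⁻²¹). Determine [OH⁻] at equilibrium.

Ce(OH)₃(s) ⇌ Ce³⁺(aq) + 3 OH⁻(aq)
If s mol/L of Ce(OH)₃ dissolves, [Ce³⁺] = s and [OH⁻] = 3s.
Ksp = [Ce³⁺][OH⁻]^3 = s · (3s)^3 = 27s^4 = 9.4×10⁻²¹
s = 4.3×10⁻⁶ mol/L
[OH⁻] = 3s = 1.3×10⁻⁵ mol/L

1.3×10⁻⁵ M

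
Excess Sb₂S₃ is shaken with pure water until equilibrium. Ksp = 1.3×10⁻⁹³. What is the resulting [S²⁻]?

Sb₂S₃(s) ⇌ 2 Sb³⁺(aq) + 3 S²⁻(aq)
For each mole of Sb₂S₃ that dissolves per liter, [Sb³⁺] = 2s and [S²⁻] = 3s; let s denote this solubility.
Ksp = [Sb³⁺]^2[S²⁻]^3 = (2s)^2 · (3s)^3 = 108s^5 = 1.3×10⁻⁹³
s = 1.0×10⁻¹⁹ mol L⁻¹
[S²⁻] = 3s = 3.1×10⁻¹⁹ mol L⁻¹

3.1×10⁻¹⁹ M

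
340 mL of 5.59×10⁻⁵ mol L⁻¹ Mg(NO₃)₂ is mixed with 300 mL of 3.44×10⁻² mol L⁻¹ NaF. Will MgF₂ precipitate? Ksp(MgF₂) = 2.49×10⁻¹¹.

Yes

Total volume after mixing = 340 + 300 = 640 mL.
[Mg²⁺] = (5.59×10⁻⁵)(340)/640 = 2.97×10⁻⁵ mol L⁻¹
[F⁻] = (3.44×10⁻²)(300)/640 = 1.61×10⁻² mol L⁻¹
Q = [Mg²⁺][F⁻]^2 = 7.72×10⁻⁹
Because Q > Ksp (7.72×10⁻⁹ vs 2.49×10⁻¹¹), a precipitate of MgF₂ forms.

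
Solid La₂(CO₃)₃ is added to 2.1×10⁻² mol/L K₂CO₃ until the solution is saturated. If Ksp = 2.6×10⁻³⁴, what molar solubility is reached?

La₂(CO₃)₃(s) ⇌ 2 La³⁺(aq) + 3 CO₃²⁻(aq)
The solution already contains CO₃²⁻ at 2.1×10⁻² mol/L. Let s be the molar solubility of La₂(CO₃)₃.
[CO₃²⁻] ≈ 2.1×10⁻² mol/L (common ion dominates); [La³⁺] = 2s.
Ksp = [La³⁺]^2[CO₃²⁻]^3 = (2s)^2(2.1×10⁻²)^3
(2s)^2 = 2.6×10⁻³⁴ / (2.1×10⁻²)^3 = 2.8×10⁻²⁹
s = 2.6×10⁻¹⁵ mol/L

2.6×10⁻¹⁵ M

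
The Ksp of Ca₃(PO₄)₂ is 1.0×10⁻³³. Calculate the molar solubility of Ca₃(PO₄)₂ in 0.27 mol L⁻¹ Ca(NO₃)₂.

Ca₃(PO₄)₂(s) ⇌ 3 Ca²⁺(aq) + 2 PO₄³⁻(aq)
The solution already contains Ca²⁺ at 0.27 mol L⁻¹. Let s be the molar solubility of Ca₃(PO₄)₂.
[Ca²⁺] ≈ 0.27 mol L⁻¹ (common ion dominates); [PO₄³⁻] = 2s.
Ksp = [Ca²⁺]^3[PO₄³⁻]^2 = (0.27)^3(2s)^2
(2s)^2 = 1.0×10⁻³³ / (0.27)^3 = 5.1×10⁻³²
s = 1.1×10⁻¹⁶ mol L⁻¹

1.1×10⁻¹⁶ M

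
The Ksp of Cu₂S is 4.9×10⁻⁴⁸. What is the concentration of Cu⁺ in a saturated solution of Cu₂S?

2.1×10⁻¹⁶ M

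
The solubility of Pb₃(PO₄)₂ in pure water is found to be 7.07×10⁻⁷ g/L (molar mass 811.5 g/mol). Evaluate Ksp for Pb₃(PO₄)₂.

Ksp = 5.42×10⁻⁴⁴

s = (7.07×10⁻⁷ g L⁻¹)/(811.5 g mol⁻¹) = 8.7123×10⁻¹⁰ M
Pb₃(PO₄)₂(s) ⇌ 3 Pb²⁺(aq) + 2 PO₄³⁻(aq)
For each mole of Pb₃(PO₄)₂ that dissolves per liter, [Pb²⁺] = 3s and [PO₄³⁻] = 2s; let s denote this solubility.
Ksp = [Pb²⁺]^3[PO₄³⁻]^2 = (3s)^3 · (2s)^2 = 108s^5
Ksp = 108 × (8.7123×10⁻¹⁰)^5 = 5.42×10⁻⁴⁴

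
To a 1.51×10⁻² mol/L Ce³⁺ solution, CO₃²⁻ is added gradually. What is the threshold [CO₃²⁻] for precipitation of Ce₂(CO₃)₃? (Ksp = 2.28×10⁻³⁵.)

4.64×10⁻¹¹ M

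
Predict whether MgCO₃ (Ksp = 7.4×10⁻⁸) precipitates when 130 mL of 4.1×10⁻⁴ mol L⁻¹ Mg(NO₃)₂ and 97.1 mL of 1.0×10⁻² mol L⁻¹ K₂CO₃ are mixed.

Yes

Total volume after mixing = 130 + 97.1 = 227.1 mL.
[Mg²⁺] = (4.1×10⁻⁴)(130)/227.1 = 2.3×10⁻⁴ mol L⁻¹
[CO₃²⁻] = (1.0×10⁻²)(97.1)/227.1 = 4.3×10⁻³ mol L⁻¹
Q = [Mg²⁺][CO₃²⁻] = 1.0×10⁻⁶
Since Q (1.0×10⁻⁶) exceeds Ksp (7.4×10⁻⁸), MgCO₃ will precipitate.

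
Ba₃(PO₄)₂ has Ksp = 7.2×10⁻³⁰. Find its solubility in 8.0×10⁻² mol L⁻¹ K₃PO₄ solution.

3.5×10⁻¹⁰ M

Ba₃(PO₄)₂(s) ⇌ 3 Ba²⁺(aq) + 2 PO₄³⁻(aq)
Let s be the solubility of Ba₃(PO₄)₂ here. The common ion gives [PO₄³⁻] ≈ 8.0×10⁻² mol L⁻¹, and [Ba²⁺] = 3s.
Ksp = [Ba²⁺]^3[PO₄³⁻]^2 = (3s)^3(8.0×10⁻²)^2
(3s)^3 = 7.2×10⁻³⁰ / (8.0×10⁻²)^2 = 1.1×10⁻²⁷
s = 3.5×10⁻¹⁰ mol L⁻¹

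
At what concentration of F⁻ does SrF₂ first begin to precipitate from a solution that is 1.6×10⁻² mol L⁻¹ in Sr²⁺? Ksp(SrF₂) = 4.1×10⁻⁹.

The threshold for precipitation is Q = Ksp.
SrF₂(s) ⇌ Sr²⁺(aq) + 2 F⁻(aq)
Ksp = [Sr²⁺][F⁻]^2 = [F⁻]^2(1.6×10⁻²)
[F⁻]^2 = 4.1×10⁻⁹ / (1.6×10⁻²) = 2.6×10⁻⁷
[F⁻] = 5.1×10⁻⁴ mol L⁻¹

5.1×10⁻⁴ M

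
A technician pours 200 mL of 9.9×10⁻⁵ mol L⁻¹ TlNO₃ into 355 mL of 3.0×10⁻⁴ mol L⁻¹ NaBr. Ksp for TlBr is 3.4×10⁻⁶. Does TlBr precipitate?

Total volume after mixing = 200 + 355 = 555 mL.
[Tl⁺] = (9.9×10⁻⁵)(200)/555 = 3.6×10⁻⁵ mol L⁻¹
[Br⁻] = (3.0×10⁻⁴)(355)/555 = 1.9×10⁻⁴ mol L⁻¹
Q = [Tl⁺][Br⁻] = 6.8×10⁻⁹
Q < Ksp (6.8×10⁻⁹ vs 3.4×10⁻⁶); the solution remains unsaturated and no precipitate forms.

No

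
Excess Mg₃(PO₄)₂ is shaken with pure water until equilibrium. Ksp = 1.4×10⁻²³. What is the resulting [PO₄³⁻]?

2.1×10⁻⁵ M

Mg₃(PO₄)₂(s) ⇌ 3 Mg²⁺(aq) + 2 PO₄³⁻(aq)
For each mole of Mg₃(PO₄)₂ that dissolves per liter, [Mg²⁺] = 3s and [PO₄³⁻] = 2s; let s denote this solubility.
Ksp = [Mg²⁺]^3[PO₄³⁻]^2 = (3s)^3 · (2s)^2 = 108s^5 = 1.4×10⁻²³
s = 1.1×10⁻⁵ M
[PO₄³⁻] = 2s = 2.1×10⁻⁵ M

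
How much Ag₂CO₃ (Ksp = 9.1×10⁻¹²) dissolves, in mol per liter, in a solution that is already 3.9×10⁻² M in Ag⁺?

Ag₂CO₃(s) ⇌ 2 Ag⁺(aq) + CO₃²⁻(aq)
With Ag⁺ already at 3.9×10⁻² M and s small, take [Ag⁺] ≈ 3.9×10⁻² M and [CO₃²⁻] = s.
Ksp = [Ag⁺]^2[CO₃²⁻] = (3.9×10⁻²)^2s
s = 9.1×10⁻¹² / (3.9×10⁻²)^2 = 6.0×10⁻⁹
s = 6.0×10⁻⁹ M

6.0×10⁻⁹ M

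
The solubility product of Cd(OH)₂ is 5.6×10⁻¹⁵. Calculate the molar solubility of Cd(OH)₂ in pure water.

1.1×10⁻⁵ M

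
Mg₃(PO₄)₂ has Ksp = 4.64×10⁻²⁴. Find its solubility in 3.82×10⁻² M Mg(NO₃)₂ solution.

1.44×10⁻¹⁰ M

Mg₃(PO₄)₂(s) ⇌ 3 Mg²⁺(aq) + 2 PO₄³⁻(aq)
Mg²⁺ is already present at 3.82×10⁻² M. If s mol/L of Mg₃(PO₄)₂ dissolves, [PO₄³⁻] = 2s while [Mg²⁺] ≈ 3.82×10⁻² M.
Ksp = [Mg²⁺]^3[PO₄³⁻]^2 = (3.82×10⁻²)^3(2s)^2
(2s)^2 = 4.64×10⁻²⁴ / (3.82×10⁻²)^3 = 8.32×10⁻²⁰
s = 1.44×10⁻¹⁰ M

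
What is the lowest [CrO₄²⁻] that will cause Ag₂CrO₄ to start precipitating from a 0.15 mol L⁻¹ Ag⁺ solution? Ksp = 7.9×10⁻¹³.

Precipitation begins when Q = Ksp.
Ag₂CrO₄(s) ⇌ 2 Ag⁺(aq) + CrO₄²⁻(aq)
Ksp = [Ag⁺]^2[CrO₄²⁻] = [CrO₄²⁻](0.15)^2
[CrO₄²⁻] = 7.9×10⁻¹³ / (0.15)^2 = 3.5×10⁻¹¹
[CrO₄²⁻] = 3.5×10⁻¹¹ mol L⁻¹

3.5×10⁻¹¹ M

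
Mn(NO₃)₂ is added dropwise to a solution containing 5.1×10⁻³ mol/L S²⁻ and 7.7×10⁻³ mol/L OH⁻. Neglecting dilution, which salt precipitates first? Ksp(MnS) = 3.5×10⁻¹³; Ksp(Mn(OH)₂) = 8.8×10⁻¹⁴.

MnS

Precipitation of each salt begins when its ion product equals Ksp.
For MnS: [Mn²⁺] = (Ksp/[S²⁻]) = 6.9×10⁻¹¹ mol/L
For Mn(OH)₂: [Mn²⁺] = (Ksp/[OH⁻]^2) = 1.5×10⁻⁹ mol/L
The smaller threshold [Mn²⁺] is reached first, so MnS precipitates first.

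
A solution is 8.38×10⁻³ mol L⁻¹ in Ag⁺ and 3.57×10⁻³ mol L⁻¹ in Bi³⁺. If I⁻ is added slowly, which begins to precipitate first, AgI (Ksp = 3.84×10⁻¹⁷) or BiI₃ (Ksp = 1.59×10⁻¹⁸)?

Each salt precipitates once Q = Ksp for that salt.
For AgI: [I⁻] = (Ksp/[Ag⁺]) = 4.58×10⁻¹⁵ mol L⁻¹
For BiI₃: [I⁻] = (Ksp/[Bi³⁺])^(1/3) = 7.64×10⁻⁶ mol L⁻¹
The smaller threshold [I⁻] is reached first, so AgI precipitates first.

AgI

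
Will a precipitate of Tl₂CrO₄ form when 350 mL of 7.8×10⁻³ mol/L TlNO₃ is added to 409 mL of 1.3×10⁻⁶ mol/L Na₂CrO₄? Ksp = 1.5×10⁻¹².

Yes

Total volume after mixing = 350 + 409 = 759 mL.
[Tl⁺] = (7.8×10⁻³)(350)/759 = 3.6×10⁻³ mol/L
[CrO₄²⁻] = (1.3×10⁻⁶)(409)/759 = 7.0×10⁻⁷ mol/L
Q = [Tl⁺]^2[CrO₄²⁻] = 9.1×10⁻¹²
Because Q > Ksp (9.1×10⁻¹² vs 1.5×10⁻¹²), a precipitate of Tl₂CrO₄ forms.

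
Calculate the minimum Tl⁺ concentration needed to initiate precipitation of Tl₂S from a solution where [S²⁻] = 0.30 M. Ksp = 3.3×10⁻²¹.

1.0×10⁻¹⁰ M

A salt starts to precipitate once the ion product Q reaches its Ksp.
Tl₂S(s) ⇌ 2 Tl⁺(aq) + S²⁻(aq)
Ksp = [Tl⁺]^2[S²⁻] = [Tl⁺]^2(0.30)
[Tl⁺]^2 = 3.3×10⁻²¹ / (0.30) = 1.1×10⁻²⁰
[Tl⁺] = 1.0×10⁻¹⁰ M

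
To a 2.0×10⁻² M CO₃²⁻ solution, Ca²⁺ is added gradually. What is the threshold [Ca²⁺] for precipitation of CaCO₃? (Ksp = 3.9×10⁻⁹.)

2.0×10⁻⁷ M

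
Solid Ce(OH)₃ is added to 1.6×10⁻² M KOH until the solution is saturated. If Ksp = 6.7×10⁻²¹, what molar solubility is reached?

1.6×10⁻¹⁵ M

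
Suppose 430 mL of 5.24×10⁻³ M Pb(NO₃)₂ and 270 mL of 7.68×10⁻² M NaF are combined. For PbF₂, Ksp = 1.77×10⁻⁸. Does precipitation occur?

Yes

Total volume after mixing = 430 + 270 = 700 mL.
[Pb²⁺] = (5.24×10⁻³)(430)/700 = 3.22×10⁻³ M
[F⁻] = (7.68×10⁻²)(270)/700 = 2.96×10⁻² M
Q = [Pb²⁺][F⁻]^2 = 2.82×10⁻⁶
Because Q > Ksp (2.82×10⁻⁶ vs 1.77×10⁻⁸), a precipitate of PbF₂ forms.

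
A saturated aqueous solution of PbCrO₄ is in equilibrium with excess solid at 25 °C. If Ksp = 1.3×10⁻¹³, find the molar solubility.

3.6×10⁻⁷ M

PbCrO₄(s) ⇌ Pb²⁺(aq) + CrO₄²⁻(aq)
Let s be the molar solubility. Then [Pb²⁺] = s and [CrO₄²⁻] = s.
Ksp = [Pb²⁺][CrO₄²⁻] = s · s = s^2
s^2 = 1.3×10⁻¹³
s = 3.6×10⁻⁷ M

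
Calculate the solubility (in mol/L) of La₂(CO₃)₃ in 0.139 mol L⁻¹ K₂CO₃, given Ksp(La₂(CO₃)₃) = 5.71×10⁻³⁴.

2.31×10⁻¹⁶ M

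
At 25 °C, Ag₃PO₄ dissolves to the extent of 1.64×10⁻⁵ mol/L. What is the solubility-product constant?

Ag₃PO₄(s) ⇌ 3 Ag⁺(aq) + PO₄³⁻(aq)
Call the molar solubility s, so that [Ag⁺] = 3s and [PO₄³⁻] = s.
Ksp = [Ag⁺]^3[PO₄³⁻] = (3s)^3 · s = 27s^4
Ksp = 27 × (1.64×10⁻⁵)^4 = 1.95×10⁻¹⁸

Ksp = 1.95×10⁻¹⁸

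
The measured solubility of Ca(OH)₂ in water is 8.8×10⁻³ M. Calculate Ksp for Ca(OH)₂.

Ca(OH)₂(s) ⇌ Ca²⁺(aq) + 2 OH⁻(aq)
For each mole of Ca(OH)₂ that dissolves per liter, [Ca²⁺] = s and [OH⁻] = 2s; let s denote this solubility.
Ksp = [Ca²⁺][OH⁻]^2 = s · (2s)^2 = 4s^3
Ksp = 4 × (8.8×10⁻³)^3 = 2.7×10⁻⁶

Ksp = 2.7×10⁻⁶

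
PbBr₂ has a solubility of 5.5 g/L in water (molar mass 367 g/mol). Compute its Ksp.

Convert to molarity: s = 5.5 / 367 = 1.499×10⁻² mol/L
PbBr₂(s) ⇌ Pb²⁺(aq) + 2 Br⁻(aq)
Call the molar solubility s, so that [Pb²⁺] = s and [Br⁻] = 2s.
Ksp = [Pb²⁺][Br⁻]^2 = s · (2s)^2 = 4s^3
Ksp = 4 × (1.499×10⁻²)^3 = 1.3×10⁻⁵

Ksp = 1.3×10⁻⁵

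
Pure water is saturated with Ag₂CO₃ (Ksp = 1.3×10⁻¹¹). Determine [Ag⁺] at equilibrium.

3.0×10⁻⁴ M

Ag₂CO₃(s) ⇌ 2 Ag⁺(aq) + CO₃²⁻(aq)
With molar solubility s: [Ag⁺] = 2s, [CO₃²⁻] = s.
Ksp = [Ag⁺]^2[CO₃²⁻] = (2s)^2 · s = 4s^3 = 1.3×10⁻¹¹
s = 1.5×10⁻⁴ M
[Ag⁺] = 2s = 3.0×10⁻⁴ M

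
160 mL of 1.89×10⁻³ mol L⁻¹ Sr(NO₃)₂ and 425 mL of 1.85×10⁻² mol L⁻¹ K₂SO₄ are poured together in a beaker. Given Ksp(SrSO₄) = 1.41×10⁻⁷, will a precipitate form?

Yes

Total volume after mixing = 160 + 425 = 585 mL.
[Sr²⁺] = (1.89×10⁻³)(160)/585 = 5.17×10⁻⁴ mol L⁻¹
[SO₄²⁻] = (1.85×10⁻²)(425)/585 = 1.34×10⁻² mol L⁻¹
Q = [Sr²⁺][SO₄²⁻] = 6.95×10⁻⁶
Since Q (6.95×10⁻⁶) exceeds Ksp (1.41×10⁻⁷), SrSO₄ will precipitate.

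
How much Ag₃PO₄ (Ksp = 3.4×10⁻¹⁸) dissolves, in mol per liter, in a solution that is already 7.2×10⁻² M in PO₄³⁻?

1.2×10⁻⁶ M

Ag₃PO₄(s) ⇌ 3 Ag⁺(aq) + PO₄³⁻(aq)
The solution already contains PO₄³⁻ at 7.2×10⁻² M. Let s be the molar solubility of Ag₃PO₄.
[PO₄³⁻] ≈ 7.2×10⁻² M (common ion dominates); [Ag⁺] = 3s.
Ksp = [Ag⁺]^3[PO₄³⁻] = (3s)^3(7.2×10⁻²)
(3s)^3 = 3.4×10⁻¹⁸ / (7.2×10⁻²) = 4.7×10⁻¹⁷
s = 1.2×10⁻⁶ M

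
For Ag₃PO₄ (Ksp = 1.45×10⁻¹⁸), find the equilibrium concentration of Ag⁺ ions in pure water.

Ag₃PO₄(s) ⇌ 3 Ag⁺(aq) + PO₄³⁻(aq)
For each mole of Ag₃PO₄ that dissolves per liter, [Ag⁺] = 3s and [PO₄³⁻] = s; let s denote this solubility.
Ksp = [Ag⁺]^3[PO₄³⁻] = (3s)^3 · s = 27s^4 = 1.45×10⁻¹⁸
s = 1.52×10⁻⁵ M
[Ag⁺] = 3s = 4.57×10⁻⁵ M

4.57×10⁻⁵ M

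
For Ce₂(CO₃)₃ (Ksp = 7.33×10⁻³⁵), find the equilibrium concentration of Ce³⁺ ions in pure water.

1.17×10⁻⁷ M

Ce₂(CO₃)₃(s) ⇌ 2 Ce³⁺(aq) + 3 CO₃²⁻(aq)
Call the molar solubility s, so that [Ce³⁺] = 2s and [CO₃²⁻] = 3s.
Ksp = [Ce³⁺]^2[CO₃²⁻]^3 = (2s)^2 · (3s)^3 = 108s^5 = 7.33×10⁻³⁵
s = 5.84×10⁻⁸ M
[Ce³⁺] = 2s = 1.17×10⁻⁷ M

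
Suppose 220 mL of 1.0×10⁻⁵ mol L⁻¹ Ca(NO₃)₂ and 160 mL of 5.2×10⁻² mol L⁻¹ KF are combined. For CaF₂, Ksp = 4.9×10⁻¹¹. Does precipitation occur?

The combined volume is 380 mL.
[Ca²⁺] = (1.0×10⁻⁵)(220)/380 = 5.8×10⁻⁶ mol L⁻¹
[F⁻] = (5.2×10⁻²)(160)/380 = 2.2×10⁻² mol L⁻¹
Q = [Ca²⁺][F⁻]^2 = 2.8×10⁻⁹
Because Q > Ksp (2.8×10⁻⁹ vs 4.9×10⁻¹¹), a precipitate of CaF₂ forms.

Yes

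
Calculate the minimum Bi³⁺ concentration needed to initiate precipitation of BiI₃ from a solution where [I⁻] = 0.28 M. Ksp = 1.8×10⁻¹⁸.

A salt starts to precipitate once the ion product Q reaches its Ksp.
BiI₃(s) ⇌ Bi³⁺(aq) + 3 I⁻(aq)
Ksp = [Bi³⁺][I⁻]^3 = [Bi³⁺](0.28)^3
[Bi³⁺] = 1.8×10⁻¹⁸ / (0.28)^3 = 8.2×10⁻¹⁷
[Bi³⁺] = 8.2×10⁻¹⁷ M

8.2×10⁻¹⁷ M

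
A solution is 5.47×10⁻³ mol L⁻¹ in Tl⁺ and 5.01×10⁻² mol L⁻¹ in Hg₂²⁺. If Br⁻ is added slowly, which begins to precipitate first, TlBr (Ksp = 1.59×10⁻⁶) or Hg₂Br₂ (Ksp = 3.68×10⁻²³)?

Each salt precipitates once Q = Ksp for that salt.
For TlBr: [Br⁻] = (Ksp/[Tl⁺]) = 2.91×10⁻⁴ mol L⁻¹
For Hg₂Br₂: [Br⁻] = (Ksp/[Hg₂²⁺])^(1/2) = 2.71×10⁻¹¹ mol L⁻¹
Hg₂Br₂ requires the lower [Br⁻], so it precipitates first.

Hg₂Br₂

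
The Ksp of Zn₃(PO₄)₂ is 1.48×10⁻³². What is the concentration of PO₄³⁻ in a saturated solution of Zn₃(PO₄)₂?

3.38×10⁻⁷ M

Zn₃(PO₄)₂(s) ⇌ 3 Zn²⁺(aq) + 2 PO₄³⁻(aq)
For each mole of Zn₃(PO₄)₂ that dissolves per liter, [Zn²⁺] = 3s and [PO₄³⁻] = 2s; let s denote this solubility.
Ksp = [Zn²⁺]^3[PO₄³⁻]^2 = (3s)^3 · (2s)^2 = 108s^5 = 1.48×10⁻³²
s = 1.69×10⁻⁷ M
[PO₄³⁻] = 2s = 3.38×10⁻⁷ M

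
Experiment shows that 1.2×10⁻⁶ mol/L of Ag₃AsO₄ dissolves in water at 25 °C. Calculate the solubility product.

Ksp = 5.6×10⁻²³

Ag₃AsO₄(s) ⇌ 3 Ag⁺(aq) + AsO₄³⁻(aq)
For each mole of Ag₃AsO₄ that dissolves per liter, [Ag⁺] = 3s and [AsO₄³⁻] = s; let s denote this solubility.
Ksp = [Ag⁺]^3[AsO₄³⁻] = (3s)^3 · s = 27s^4
Ksp = 27 × (1.2×10⁻⁶)^4 = 5.6×10⁻²³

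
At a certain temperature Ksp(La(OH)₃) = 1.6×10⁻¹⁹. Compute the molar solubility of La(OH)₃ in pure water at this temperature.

8.8×10⁻⁶ M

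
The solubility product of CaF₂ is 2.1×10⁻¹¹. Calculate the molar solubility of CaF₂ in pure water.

CaF₂(s) ⇌ Ca²⁺(aq) + 2 F⁻(aq)
Let s be the molar solubility. Then [Ca²⁺] = s and [F⁻] = 2s.
Ksp = [Ca²⁺][F⁻]^2 = s · (2s)^2 = 4s^3
4s^3 = 2.1×10⁻¹¹  ⇒  s^3 = 5.3×10⁻¹²
s = (5.3×10⁻¹²)^(1/3) = 1.7×10⁻⁴ mol L⁻¹

1.7×10⁻⁴ M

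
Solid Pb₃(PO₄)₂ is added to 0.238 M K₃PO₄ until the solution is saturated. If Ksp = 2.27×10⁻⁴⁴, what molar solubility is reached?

2.46×10⁻¹⁵ M

Pb₃(PO₄)₂(s) ⇌ 3 Pb²⁺(aq) + 2 PO₄³⁻(aq)
With PO₄³⁻ already at 0.238 M and s small, take [PO₄³⁻] ≈ 0.238 M and [Pb²⁺] = 3s.
Ksp = [Pb²⁺]^3[PO₄³⁻]^2 = (3s)^3(0.238)^2
(3s)^3 = 2.27×10⁻⁴⁴ / (0.238)^2 = 4.01×10⁻⁴³
s = 2.46×10⁻¹⁵ M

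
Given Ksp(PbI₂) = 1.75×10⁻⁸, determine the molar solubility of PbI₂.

PbI₂(s) ⇌ Pb²⁺(aq) + 2 I⁻(aq)
With molar solubility s: [Pb²⁺] = s, [I⁻] = 2s.
Ksp = [Pb²⁺][I⁻]^2 = s · (2s)^2 = 4s^3
4s^3 = 1.75×10⁻⁸  ⇒  s^3 = 4.38×10⁻⁹
Taking the 3rd root, s = 1.64×10⁻³ mol/L.

1.64×10⁻³ M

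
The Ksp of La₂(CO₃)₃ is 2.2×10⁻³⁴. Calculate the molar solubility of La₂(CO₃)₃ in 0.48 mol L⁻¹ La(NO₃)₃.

3.3×10⁻¹² M

La₂(CO₃)₃(s) ⇌ 2 La³⁺(aq) + 3 CO₃²⁻(aq)
La³⁺ is already present at 0.48 mol L⁻¹. If s mol/L of La₂(CO₃)₃ dissolves, [CO₃²⁻] = 3s while [La³⁺] ≈ 0.48 mol L⁻¹.
Ksp = [La³⁺]^2[CO₃²⁻]^3 = (0.48)^2(3s)^3
(3s)^3 = 2.2×10⁻³⁴ / (0.48)^2 = 9.5×10⁻³⁴
s = 3.3×10⁻¹² mol L⁻¹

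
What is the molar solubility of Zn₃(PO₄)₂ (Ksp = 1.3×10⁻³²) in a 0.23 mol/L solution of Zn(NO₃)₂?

5.2×10⁻¹⁶ M

Zn₃(PO₄)₂(s) ⇌ 3 Zn²⁺(aq) + 2 PO₄³⁻(aq)
Zn²⁺ is already present at 0.23 mol/L. If s mol/L of Zn₃(PO₄)₂ dissolves, [PO₄³⁻] = 2s while [Zn²⁺] ≈ 0.23 mol/L.
Ksp = [Zn²⁺]^3[PO₄³⁻]^2 = (0.23)^3(2s)^2
(2s)^2 = 1.3×10⁻³² / (0.23)^3 = 1.1×10⁻³⁰
s = 5.2×10⁻¹⁶ mol/L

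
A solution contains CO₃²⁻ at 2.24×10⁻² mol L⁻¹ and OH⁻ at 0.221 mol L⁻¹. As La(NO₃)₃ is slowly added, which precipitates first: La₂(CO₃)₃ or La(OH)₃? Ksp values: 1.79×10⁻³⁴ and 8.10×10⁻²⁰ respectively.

La(OH)₃

Each salt precipitates once Q = Ksp for that salt.
For La₂(CO₃)₃: [La³⁺] = (Ksp/[CO₃²⁻]^3)^(1/2) = 3.99×10⁻¹⁵ mol L⁻¹
For La(OH)₃: [La³⁺] = (Ksp/[OH⁻]^3) = 7.50×10⁻¹⁸ mol L⁻¹
La(OH)₃ requires the lower [La³⁺], so it precipitates first.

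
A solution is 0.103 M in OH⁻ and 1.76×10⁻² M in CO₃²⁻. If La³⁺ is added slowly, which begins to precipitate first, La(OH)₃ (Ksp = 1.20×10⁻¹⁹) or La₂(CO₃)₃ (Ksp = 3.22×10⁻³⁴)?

La(OH)₃

Precipitation of each salt begins when its ion product equals Ksp.
For La(OH)₃: [La³⁺] = (Ksp/[OH⁻]^3) = 1.10×10⁻¹⁶ M
For La₂(CO₃)₃: [La³⁺] = (Ksp/[CO₃²⁻]^3)^(1/2) = 7.69×10⁻¹⁵ M
Since La(OH)₃ needs less La³⁺ to reach saturation, it precipitates first.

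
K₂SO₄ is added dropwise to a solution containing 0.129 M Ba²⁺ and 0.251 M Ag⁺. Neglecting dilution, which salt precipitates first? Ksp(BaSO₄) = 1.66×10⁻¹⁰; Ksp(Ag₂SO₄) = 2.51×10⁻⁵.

Precipitation of each salt begins when its ion product equals Ksp.
For BaSO₄: [SO₄²⁻] = (Ksp/[Ba²⁺]) = 1.29×10⁻⁹ M
For Ag₂SO₄: [SO₄²⁻] = (Ksp/[Ag⁺]^2) = 3.98×10⁻⁴ M
Since BaSO₄ needs less SO₄²⁻ to reach saturation, it precipitates first.

BaSO₄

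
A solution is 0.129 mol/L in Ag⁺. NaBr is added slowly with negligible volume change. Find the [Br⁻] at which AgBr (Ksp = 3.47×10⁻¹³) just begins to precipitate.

2.69×10⁻¹² M

Each salt precipitates once Q = Ksp for that salt.
AgBr(s) ⇌ Ag⁺(aq) + Br⁻(aq)
Ksp = [Ag⁺][Br⁻] = [Br⁻](0.129)
[Br⁻] = 3.47×10⁻¹³ / (0.129) = 2.69×10⁻¹²
[Br⁻] = 2.69×10⁻¹² mol/L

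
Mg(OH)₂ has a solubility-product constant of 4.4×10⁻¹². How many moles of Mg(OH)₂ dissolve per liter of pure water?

Mg(OH)₂(s) ⇌ Mg²⁺(aq) + 2 OH⁻(aq)
Let s be the molar solubility. Then [Mg²⁺] = s and [OH⁻] = 2s.
Ksp = [Mg²⁺][OH⁻]^2 = s · (2s)^2 = 4s^3
4s^3 = 4.4×10⁻¹²  ⇒  s^3 = 1.1×10⁻¹²
s = (1.1×10⁻¹²)^(1/3) = 1.0×10⁻⁴ mol/L

1.0×10⁻⁴ M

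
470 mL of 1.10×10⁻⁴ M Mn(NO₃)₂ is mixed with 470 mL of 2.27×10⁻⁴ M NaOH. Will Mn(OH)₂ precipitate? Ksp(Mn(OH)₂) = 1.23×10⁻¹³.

Yes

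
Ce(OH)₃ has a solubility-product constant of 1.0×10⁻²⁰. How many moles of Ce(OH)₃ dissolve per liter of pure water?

Ce(OH)₃(s) ⇌ Ce³⁺(aq) + 3 OH⁻(aq)
For each mole of Ce(OH)₃ that dissolves per liter, [Ce³⁺] = s and [OH⁻] = 3s; let s denote this solubility.
Ksp = [Ce³⁺][OH⁻]^3 = s · (3s)^3 = 27s^4
27s^4 = 1.0×10⁻²⁰  ⇒  s^4 = 3.7×10⁻²²
s = (3.7×10⁻²²)^(1/4) = 4.4×10⁻⁶ mol/L

4.4×10⁻⁶ M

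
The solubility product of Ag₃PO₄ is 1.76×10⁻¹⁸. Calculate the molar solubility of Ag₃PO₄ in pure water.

Ag₃PO₄(s) ⇌ 3 Ag⁺(aq) + PO₄³⁻(aq)
Call the molar solubility s, so that [Ag⁺] = 3s and [PO₄³⁻] = s.
Ksp = [Ag⁺]^3[PO₄³⁻] = (3s)^3 · s = 27s^4
27s^4 = 1.76×10⁻¹⁸  ⇒  s^4 = 6.52×10⁻²⁰
s = 1.60×10⁻⁵ mol L⁻¹

1.60×10⁻⁵ M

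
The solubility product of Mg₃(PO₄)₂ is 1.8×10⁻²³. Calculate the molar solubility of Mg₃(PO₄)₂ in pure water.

Mg₃(PO₄)₂(s) ⇌ 3 Mg²⁺(aq) + 2 PO₄³⁻(aq)
Call the molar solubility s, so that [Mg²⁺] = 3s and [PO₄³⁻] = 2s.
Ksp = [Mg²⁺]^3[PO₄³⁻]^2 = (3s)^3 · (2s)^2 = 108s^5
108s^5 = 1.8×10⁻²³  ⇒  s^5 = 1.7×10⁻²⁵
s = 1.1×10⁻⁵ M

1.1×10⁻⁵ M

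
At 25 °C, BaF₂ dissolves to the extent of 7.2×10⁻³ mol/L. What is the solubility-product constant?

BaF₂(s) ⇌ Ba²⁺(aq) + 2 F⁻(aq)
Let s be the molar solubility. Then [Ba²⁺] = s and [F⁻] = 2s.
Ksp = [Ba²⁺][F⁻]^2 = s · (2s)^2 = 4s^3
Ksp = 4 × (7.2×10⁻³)^3 = 1.5×10⁻⁶

Ksp = 1.5×10⁻⁶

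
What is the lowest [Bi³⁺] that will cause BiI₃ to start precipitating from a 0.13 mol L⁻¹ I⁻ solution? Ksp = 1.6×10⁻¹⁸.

7.3×10⁻¹⁶ M

The threshold for precipitation is Q = Ksp.
BiI₃(s) ⇌ Bi³⁺(aq) + 3 I⁻(aq)
Ksp = [Bi³⁺][I⁻]^3 = [Bi³⁺](0.13)^3
[Bi³⁺] = 1.6×10⁻¹⁸ / (0.13)^3 = 7.3×10⁻¹⁶
[Bi³⁺] = 7.3×10⁻¹⁶ mol L⁻¹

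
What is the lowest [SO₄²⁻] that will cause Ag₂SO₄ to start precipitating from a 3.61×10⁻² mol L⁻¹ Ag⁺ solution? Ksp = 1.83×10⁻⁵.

Precipitation of each salt begins when its ion product equals Ksp.
Ag₂SO₄(s) ⇌ 2 Ag⁺(aq) + SO₄²⁻(aq)
Ksp = [Ag⁺]^2[SO₄²⁻] = [SO₄²⁻](3.61×10⁻²)^2
[SO₄²⁻] = 1.83×10⁻⁵ / (3.61×10⁻²)^2 = 1.40×10⁻²
[SO₄²⁻] = 1.40×10⁻² mol L⁻¹

1.40×10⁻² M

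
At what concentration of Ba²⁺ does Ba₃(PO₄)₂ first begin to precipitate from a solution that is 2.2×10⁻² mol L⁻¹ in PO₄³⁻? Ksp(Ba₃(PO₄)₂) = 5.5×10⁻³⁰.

Each salt precipitates once Q = Ksp for that salt.
Ba₃(PO₄)₂(s) ⇌ 3 Ba²⁺(aq) + 2 PO₄³⁻(aq)
Ksp = [Ba²⁺]^3[PO₄³⁻]^2 = [Ba²⁺]^3(2.2×10⁻²)^2
[Ba²⁺]^3 = 5.5×10⁻³⁰ / (2.2×10⁻²)^2 = 1.1×10⁻²⁶
[Ba²⁺] = 2.2×10⁻⁹ mol L⁻¹

2.2×10⁻⁹ M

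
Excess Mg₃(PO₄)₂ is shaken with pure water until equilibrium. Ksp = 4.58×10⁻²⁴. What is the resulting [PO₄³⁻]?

1.68×10⁻⁵ M

Mg₃(PO₄)₂(s) ⇌ 3 Mg²⁺(aq) + 2 PO₄³⁻(aq)
If s mol/L of Mg₃(PO₄)₂ dissolves, [Mg²⁺] = 3s and [PO₄³⁻] = 2s.
Ksp = [Mg²⁺]^3[PO₄³⁻]^2 = (3s)^3 · (2s)^2 = 108s^5 = 4.58×10⁻²⁴
s = 8.42×10⁻⁶ mol L⁻¹
[PO₄³⁻] = 2s = 1.68×10⁻⁵ mol L⁻¹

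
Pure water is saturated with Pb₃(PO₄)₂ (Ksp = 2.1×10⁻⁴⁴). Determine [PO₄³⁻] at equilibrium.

1.4×10⁻⁹ M

Pb₃(PO₄)₂(s) ⇌ 3 Pb²⁺(aq) + 2 PO₄³⁻(aq)
Let s be the molar solubility. Then [Pb²⁺] = 3s and [PO₄³⁻] = 2s.
Ksp = [Pb²⁺]^3[PO₄³⁻]^2 = (3s)^3 · (2s)^2 = 108s^5 = 2.1×10⁻⁴⁴
s = 7.2×10⁻¹⁰ mol L⁻¹
[PO₄³⁻] = 2s = 1.4×10⁻⁹ mol L⁻¹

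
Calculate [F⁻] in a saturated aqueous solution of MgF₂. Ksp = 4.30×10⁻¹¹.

MgF₂(s) ⇌ Mg²⁺(aq) + 2 F⁻(aq)
With molar solubility s: [Mg²⁺] = s, [F⁻] = 2s.
Ksp = [Mg²⁺][F⁻]^2 = s · (2s)^2 = 4s^3 = 4.30×10⁻¹¹
s = 2.21×10⁻⁴ mol L⁻¹
[F⁻] = 2s = 4.41×10⁻⁴ mol L⁻¹

4.41×10⁻⁴ M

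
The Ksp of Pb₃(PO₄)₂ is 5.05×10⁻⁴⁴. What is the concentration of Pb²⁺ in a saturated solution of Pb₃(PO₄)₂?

Pb₃(PO₄)₂(s) ⇌ 3 Pb²⁺(aq) + 2 PO₄³⁻(aq)
Call the molar solubility s, so that [Pb²⁺] = 3s and [PO₄³⁻] = 2s.
Ksp = [Pb²⁺]^3[PO₄³⁻]^2 = (3s)^3 · (2s)^2 = 108s^5 = 5.05×10⁻⁴⁴
s = 8.59×10⁻¹⁰ mol L⁻¹
[Pb²⁺] = 3s = 2.58×10⁻⁹ mol L⁻¹

2.58×10⁻⁹ M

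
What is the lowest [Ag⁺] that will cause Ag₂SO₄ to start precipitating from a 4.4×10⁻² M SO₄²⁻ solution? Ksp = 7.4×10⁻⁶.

The threshold for precipitation is Q = Ksp.
Ag₂SO₄(s) ⇌ 2 Ag⁺(aq) + SO₄²⁻(aq)
Ksp = [Ag⁺]^2[SO₄²⁻] = [Ag⁺]^2(4.4×10⁻²)
[Ag⁺]^2 = 7.4×10⁻⁶ / (4.4×10⁻²) = 1.7×10⁻⁴
[Ag⁺] = 1.3×10⁻² M

1.3×10⁻² M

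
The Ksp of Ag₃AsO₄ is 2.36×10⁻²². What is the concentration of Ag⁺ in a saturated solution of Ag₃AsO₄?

5.16×10⁻⁶ M

Ag₃AsO₄(s) ⇌ 3 Ag⁺(aq) + AsO₄³⁻(aq)
For each mole of Ag₃AsO₄ that dissolves per liter, [Ag⁺] = 3s and [AsO₄³⁻] = s; let s denote this solubility.
Ksp = [Ag⁺]^3[AsO₄³⁻] = (3s)^3 · s = 27s^4 = 2.36×10⁻²²
s = 1.72×10⁻⁶ M
[Ag⁺] = 3s = 5.16×10⁻⁶ M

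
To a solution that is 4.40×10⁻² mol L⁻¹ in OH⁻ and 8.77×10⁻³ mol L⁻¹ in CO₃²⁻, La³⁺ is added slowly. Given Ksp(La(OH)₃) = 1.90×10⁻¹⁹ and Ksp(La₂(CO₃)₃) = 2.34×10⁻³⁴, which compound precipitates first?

La(OH)₃

The threshold for precipitation is Q = Ksp.
For La(OH)₃: [La³⁺] = (Ksp/[OH⁻]^3) = 2.23×10⁻¹⁵ mol L⁻¹
For La₂(CO₃)₃: [La³⁺] = (Ksp/[CO₃²⁻]^3)^(1/2) = 1.86×10⁻¹⁴ mol L⁻¹
Since La(OH)₃ needs less La³⁺ to reach saturation, it precipitates first.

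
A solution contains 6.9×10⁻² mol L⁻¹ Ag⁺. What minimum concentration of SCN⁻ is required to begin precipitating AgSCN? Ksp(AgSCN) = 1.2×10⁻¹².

1.7×10⁻¹¹ M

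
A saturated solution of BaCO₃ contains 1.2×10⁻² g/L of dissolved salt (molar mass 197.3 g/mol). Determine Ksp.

Molar solubility s = (1.2×10⁻² g/L) / (197.3 g/mol) = 6.082×10⁻⁵ mol/L
BaCO₃(s) ⇌ Ba²⁺(aq) + CO₃²⁻(aq)
Let s be the molar solubility. Then [Ba²⁺] = s and [CO₃²⁻] = s.
Ksp = [Ba²⁺][CO₃²⁻] = s · s = s^2
Ksp = (6.082×10⁻⁵)^2 = 3.7×10⁻⁹

Ksp = 3.7×10⁻⁹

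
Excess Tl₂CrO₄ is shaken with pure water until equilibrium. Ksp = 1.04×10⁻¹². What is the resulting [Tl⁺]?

Tl₂CrO₄(s) ⇌ 2 Tl⁺(aq) + CrO₄²⁻(aq)
Let s be the molar solubility. Then [Tl⁺] = 2s and [CrO₄²⁻] = s.
Ksp = [Tl⁺]^2[CrO₄²⁻] = (2s)^2 · s = 4s^3 = 1.04×10⁻¹²
s = 6.38×10⁻⁵ mol/L
[Tl⁺] = 2s = 1.28×10⁻⁴ mol/L

1.28×10⁻⁴ M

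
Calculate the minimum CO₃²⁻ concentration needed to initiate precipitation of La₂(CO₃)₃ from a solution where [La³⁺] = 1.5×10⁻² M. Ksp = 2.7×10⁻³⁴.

A salt starts to precipitate once the ion product Q reaches its Ksp.
La₂(CO₃)₃(s) ⇌ 2 La³⁺(aq) + 3 CO₃²⁻(aq)
Ksp = [La³⁺]^2[CO₃²⁻]^3 = [CO₃²⁻]^3(1.5×10⁻²)^2
[CO₃²⁻]^3 = 2.7×10⁻³⁴ / (1.5×10⁻²)^2 = 1.2×10⁻³⁰
[CO₃²⁻] = 1.1×10⁻¹⁰ M

1.1×10⁻¹⁰ M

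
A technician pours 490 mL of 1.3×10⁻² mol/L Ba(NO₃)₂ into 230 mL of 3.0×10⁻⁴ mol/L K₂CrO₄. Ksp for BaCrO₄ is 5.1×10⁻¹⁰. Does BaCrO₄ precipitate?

After mixing, V = 490 mL + 230 mL = 720 mL.
[Ba²⁺] = (1.3×10⁻²)(490)/720 = 8.8×10⁻³ mol/L
[CrO₄²⁻] = (3.0×10⁻⁴)(230)/720 = 9.6×10⁻⁵ mol/L
Q = [Ba²⁺][CrO₄²⁻] = 8.5×10⁻⁷
Because Q > Ksp (8.5×10⁻⁷ vs 5.1×10⁻¹⁰), a precipitate of BaCrO₄ forms.

Yes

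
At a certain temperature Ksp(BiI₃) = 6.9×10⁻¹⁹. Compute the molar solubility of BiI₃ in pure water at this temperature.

1.3×10⁻⁵ M

BiI₃(s) ⇌ Bi³⁺(aq) + 3 I⁻(aq)
For each mole of BiI₃ that dissolves per liter, [Bi³⁺] = s and [I⁻] = 3s; let s denote this solubility.
Ksp = [Bi³⁺][I⁻]^3 = s · (3s)^3 = 27s^4
27s^4 = 6.9×10⁻¹⁹  ⇒  s^4 = 2.6×10⁻²⁰
s = 1.3×10⁻⁵ mol/L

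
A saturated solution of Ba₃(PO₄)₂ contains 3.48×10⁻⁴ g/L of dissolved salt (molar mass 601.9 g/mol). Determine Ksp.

Convert to molarity: s = 3.48×10⁻⁴ / 601.9 = 5.7817×10⁻⁷ mol/L
Ba₃(PO₄)₂(s) ⇌ 3 Ba²⁺(aq) + 2 PO₄³⁻(aq)
Call the molar solubility s, so that [Ba²⁺] = 3s and [PO₄³⁻] = 2s.
Ksp = [Ba²⁺]^3[PO₄³⁻]^2 = (3s)^3 · (2s)^2 = 108s^5
Ksp = 108 × (5.7817×10⁻⁷)^5 = 6.98×10⁻³⁰

Ksp = 6.98×10⁻³⁰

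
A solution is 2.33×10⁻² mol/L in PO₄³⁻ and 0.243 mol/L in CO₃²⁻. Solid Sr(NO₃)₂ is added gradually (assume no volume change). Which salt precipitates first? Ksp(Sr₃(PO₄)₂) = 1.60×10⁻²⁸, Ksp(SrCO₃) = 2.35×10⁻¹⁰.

SrCO₃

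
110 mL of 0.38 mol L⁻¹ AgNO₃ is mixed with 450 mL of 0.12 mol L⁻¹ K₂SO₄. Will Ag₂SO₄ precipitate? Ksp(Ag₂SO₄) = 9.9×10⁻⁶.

After mixing, V = 110 mL + 450 mL = 560 mL.
[Ag⁺] = (0.38)(110)/560 = 7.5×10⁻² mol L⁻¹
[SO₄²⁻] = (0.12)(450)/560 = 9.6×10⁻² mol L⁻¹
Q = [Ag⁺]^2[SO₄²⁻] = 5.4×10⁻⁴
Because Q > Ksp (5.4×10⁻⁴ vs 9.9×10⁻⁶), a precipitate of Ag₂SO₄ forms.

Yes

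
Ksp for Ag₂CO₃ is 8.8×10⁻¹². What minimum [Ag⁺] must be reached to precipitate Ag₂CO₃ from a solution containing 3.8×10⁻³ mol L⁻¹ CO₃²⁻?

4.8×10⁻⁵ M

Precipitation begins when Q = Ksp.
Ag₂CO₃(s) ⇌ 2 Ag⁺(aq) + CO₃²⁻(aq)
Ksp = [Ag⁺]^2[CO₃²⁻] = [Ag⁺]^2(3.8×10⁻³)
[Ag⁺]^2 = 8.8×10⁻¹² / (3.8×10⁻³) = 2.3×10⁻⁹
[Ag⁺] = 4.8×10⁻⁵ mol L⁻¹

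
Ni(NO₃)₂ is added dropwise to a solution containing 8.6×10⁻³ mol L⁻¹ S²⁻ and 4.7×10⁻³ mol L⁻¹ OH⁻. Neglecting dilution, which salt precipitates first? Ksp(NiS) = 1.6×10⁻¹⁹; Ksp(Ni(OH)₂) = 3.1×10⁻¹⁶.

Each salt precipitates once Q = Ksp for that salt.
For NiS: [Ni²⁺] = (Ksp/[S²⁻]) = 1.9×10⁻¹⁷ mol L⁻¹
For Ni(OH)₂: [Ni²⁺] = (Ksp/[OH⁻]^2) = 1.4×10⁻¹¹ mol L⁻¹
Since NiS needs less Ni²⁺ to reach saturation, it precipitates first.

NiS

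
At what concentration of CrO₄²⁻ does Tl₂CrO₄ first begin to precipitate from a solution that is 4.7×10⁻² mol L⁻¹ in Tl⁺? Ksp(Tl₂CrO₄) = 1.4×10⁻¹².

6.3×10⁻¹⁰ M

Precipitation begins when Q = Ksp.
Tl₂CrO₄(s) ⇌ 2 Tl⁺(aq) + CrO₄²⁻(aq)
Ksp = [Tl⁺]^2[CrO₄²⁻] = [CrO₄²⁻](4.7×10⁻²)^2
[CrO₄²⁻] = 1.4×10⁻¹² / (4.7×10⁻²)^2 = 6.3×10⁻¹⁰
[CrO₄²⁻] = 6.3×10⁻¹⁰ mol L⁻¹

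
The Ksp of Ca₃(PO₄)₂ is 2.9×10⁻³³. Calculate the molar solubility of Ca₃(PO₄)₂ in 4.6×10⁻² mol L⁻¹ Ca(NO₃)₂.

2.7×10⁻¹⁵ M

Ca₃(PO₄)₂(s) ⇌ 3 Ca²⁺(aq) + 2 PO₄³⁻(aq)
Let s be the solubility of Ca₃(PO₄)₂ here. The common ion gives [Ca²⁺] ≈ 4.6×10⁻² mol L⁻¹, and [PO₄³⁻] = 2s.
Ksp = [Ca²⁺]^3[PO₄³⁻]^2 = (4.6×10⁻²)^3(2s)^2
(2s)^2 = 2.9×10⁻³³ / (4.6×10⁻²)^3 = 3.0×10⁻²⁹
s = 2.7×10⁻¹⁵ mol L⁻¹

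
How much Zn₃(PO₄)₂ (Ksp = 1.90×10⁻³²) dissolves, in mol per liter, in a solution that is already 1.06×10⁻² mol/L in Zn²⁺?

6.32×10⁻¹⁴ M

Zn₃(PO₄)₂(s) ⇌ 3 Zn²⁺(aq) + 2 PO₄³⁻(aq)
With Zn²⁺ already at 1.06×10⁻² mol/L and s small, take [Zn²⁺] ≈ 1.06×10⁻² mol/L and [PO₄³⁻] = 2s.
Ksp = [Zn²⁺]^3[PO₄³⁻]^2 = (1.06×10⁻²)^3(2s)^2
(2s)^2 = 1.90×10⁻³² / (1.06×10⁻²)^3 = 1.60×10⁻²⁶
s = 6.32×10⁻¹⁴ mol/L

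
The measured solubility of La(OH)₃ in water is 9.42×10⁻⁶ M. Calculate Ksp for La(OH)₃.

Ksp = 2.13×10⁻¹⁹

La(OH)₃(s) ⇌ La³⁺(aq) + 3 OH⁻(aq)
Call the molar solubility s, so that [La³⁺] = s and [OH⁻] = 3s.
Ksp = [La³⁺][OH⁻]^3 = s · (3s)^3 = 27s^4
Ksp = 27 × (9.42×10⁻⁶)^4 = 2.13×10⁻¹⁹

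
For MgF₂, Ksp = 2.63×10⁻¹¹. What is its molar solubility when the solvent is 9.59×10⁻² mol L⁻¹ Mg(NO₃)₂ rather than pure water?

MgF₂(s) ⇌ Mg²⁺(aq) + 2 F⁻(aq)
Let s be the solubility of MgF₂ here. The common ion gives [Mg²⁺] ≈ 9.59×10⁻² mol L⁻¹, and [F⁻] = 2s.
Ksp = [Mg²⁺][F⁻]^2 = (9.59×10⁻²)(2s)^2
(2s)^2 = 2.63×10⁻¹¹ / (9.59×10⁻²) = 2.74×10⁻¹⁰
s = 8.28×10⁻⁶ mol L⁻¹

8.28×10⁻⁶ M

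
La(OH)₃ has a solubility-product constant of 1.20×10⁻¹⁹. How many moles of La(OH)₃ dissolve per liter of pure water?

La(OH)₃(s) ⇌ La³⁺(aq) + 3 OH⁻(aq)
Call the molar solubility s, so that [La³⁺] = s and [OH⁻] = 3s.
Ksp = [La³⁺][OH⁻]^3 = s · (3s)^3 = 27s^4
27s^4 = 1.20×10⁻¹⁹  ⇒  s^4 = 4.44×10⁻²¹
Taking the 4th root, s = 8.16×10⁻⁶ M.

8.16×10⁻⁶ M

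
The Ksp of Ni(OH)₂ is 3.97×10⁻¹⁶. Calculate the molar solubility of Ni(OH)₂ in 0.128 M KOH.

Ni(OH)₂(s) ⇌ Ni²⁺(aq) + 2 OH⁻(aq)
Let s be the solubility of Ni(OH)₂ here. The common ion gives [OH⁻] ≈ 0.128 M, and [Ni²⁺] = s.
Ksp = [Ni²⁺][OH⁻]^2 = s(0.128)^2
s = 3.97×10⁻¹⁶ / (0.128)^2 = 2.42×10⁻¹⁴
s = 2.42×10⁻¹⁴ M

2.42×10⁻¹⁴ M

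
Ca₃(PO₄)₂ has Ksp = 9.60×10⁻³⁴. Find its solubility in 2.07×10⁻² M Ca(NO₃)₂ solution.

5.20×10⁻¹⁵ M

Ca₃(PO₄)₂(s) ⇌ 3 Ca²⁺(aq) + 2 PO₄³⁻(aq)
With Ca²⁺ already at 2.07×10⁻² M and s small, take [Ca²⁺] ≈ 2.07×10⁻² M and [PO₄³⁻] = 2s.
Ksp = [Ca²⁺]^3[PO₄³⁻]^2 = (2.07×10⁻²)^3(2s)^2
(2s)^2 = 9.60×10⁻³⁴ / (2.07×10⁻²)^3 = 1.08×10⁻²⁸
s = 5.20×10⁻¹⁵ M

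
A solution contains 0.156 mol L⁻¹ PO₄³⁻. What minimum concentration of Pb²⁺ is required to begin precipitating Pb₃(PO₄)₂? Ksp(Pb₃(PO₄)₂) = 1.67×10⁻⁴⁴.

8.82×10⁻¹⁵ M

Precipitation begins when Q = Ksp.
Pb₃(PO₄)₂(s) ⇌ 3 Pb²⁺(aq) + 2 PO₄³⁻(aq)
Ksp = [Pb²⁺]^3[PO₄³⁻]^2 = [Pb²⁺]^3(0.156)^2
[Pb²⁺]^3 = 1.67×10⁻⁴⁴ / (0.156)^2 = 6.86×10⁻⁴³
[Pb²⁺] = 8.82×10⁻¹⁵ mol L⁻¹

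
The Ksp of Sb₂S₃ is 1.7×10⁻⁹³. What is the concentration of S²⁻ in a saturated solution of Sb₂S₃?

Sb₂S₃(s) ⇌ 2 Sb³⁺(aq) + 3 S²⁻(aq)
With molar solubility s: [Sb³⁺] = 2s, [S²⁻] = 3s.
Ksp = [Sb³⁺]^2[S²⁻]^3 = (2s)^2 · (3s)^3 = 108s^5 = 1.7×10⁻⁹³
s = 1.1×10⁻¹⁹ M
[S²⁻] = 3s = 3.3×10⁻¹⁹ M

3.3×10⁻¹⁹ M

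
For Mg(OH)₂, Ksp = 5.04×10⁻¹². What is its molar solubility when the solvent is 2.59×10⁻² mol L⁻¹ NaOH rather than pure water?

7.51×10⁻⁹ M

Mg(OH)₂(s) ⇌ Mg²⁺(aq) + 2 OH⁻(aq)
The solution already contains OH⁻ at 2.59×10⁻² mol L⁻¹. Let s be the molar solubility of Mg(OH)₂.
[OH⁻] ≈ 2.59×10⁻² mol L⁻¹ (common ion dominates); [Mg²⁺] = s.
Ksp = [Mg²⁺][OH⁻]^2 = s(2.59×10⁻²)^2
s = 5.04×10⁻¹² / (2.59×10⁻²)^2 = 7.51×10⁻⁹
s = 7.51×10⁻⁹ mol L⁻¹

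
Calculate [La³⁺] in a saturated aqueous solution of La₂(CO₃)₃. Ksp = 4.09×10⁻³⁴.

1.65×10⁻⁷ M

La₂(CO₃)₃(s) ⇌ 2 La³⁺(aq) + 3 CO₃²⁻(aq)
Let s be the molar solubility. Then [La³⁺] = 2s and [CO₃²⁻] = 3s.
Ksp = [La³⁺]^2[CO₃²⁻]^3 = (2s)^2 · (3s)^3 = 108s^5 = 4.09×10⁻³⁴
s = 8.23×10⁻⁸ M
[La³⁺] = 2s = 1.65×10⁻⁷ M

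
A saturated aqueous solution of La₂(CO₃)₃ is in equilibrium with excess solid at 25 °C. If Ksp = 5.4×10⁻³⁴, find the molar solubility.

8.7×10⁻⁸ M

La₂(CO₃)₃(s) ⇌ 2 La³⁺(aq) + 3 CO₃²⁻(aq)
Call the molar solubility s, so that [La³⁺] = 2s and [CO₃²⁻] = 3s.
Ksp = [La³⁺]^2[CO₃²⁻]^3 = (2s)^2 · (3s)^3 = 108s^5
108s^5 = 5.4×10⁻³⁴  ⇒  s^5 = 5.0×10⁻³⁶
Taking the 5th root, s = 8.7×10⁻⁸ mol/L.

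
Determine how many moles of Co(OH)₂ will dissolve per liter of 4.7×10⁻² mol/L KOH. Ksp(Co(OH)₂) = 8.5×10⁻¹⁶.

3.8×10⁻¹³ M

Co(OH)₂(s) ⇌ Co²⁺(aq) + 2 OH⁻(aq)
The solution already contains OH⁻ at 4.7×10⁻² mol/L. Let s be the molar solubility of Co(OH)₂.
[OH⁻] ≈ 4.7×10⁻² mol/L (common ion dominates); [Co²⁺] = s.
Ksp = [Co²⁺][OH⁻]^2 = s(4.7×10⁻²)^2
s = 8.5×10⁻¹⁶ / (4.7×10⁻²)^2 = 3.8×10⁻¹³
s = 3.8×10⁻¹³ mol/L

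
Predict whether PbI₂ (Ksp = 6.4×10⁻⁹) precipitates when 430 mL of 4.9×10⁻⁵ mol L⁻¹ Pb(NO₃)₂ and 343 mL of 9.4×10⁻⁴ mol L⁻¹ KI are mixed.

No

Total volume after mixing = 430 + 343 = 773 mL.
[Pb²⁺] = (4.9×10⁻⁵)(430)/773 = 2.7×10⁻⁵ mol L⁻¹
[I⁻] = (9.4×10⁻⁴)(343)/773 = 4.2×10⁻⁴ mol L⁻¹
Q = [Pb²⁺][I⁻]^2 = 4.7×10⁻¹²
Q < Ksp (4.7×10⁻¹² vs 6.4×10⁻⁹); the solution remains unsaturated and no precipitate forms.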